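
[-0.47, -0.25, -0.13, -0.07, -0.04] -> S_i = -0.47*0.53^i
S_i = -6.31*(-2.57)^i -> [-6.31, 16.22, -41.68, 107.11, -275.27]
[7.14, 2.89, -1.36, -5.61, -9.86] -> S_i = 7.14 + -4.25*i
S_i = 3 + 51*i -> [3, 54, 105, 156, 207]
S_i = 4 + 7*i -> [4, 11, 18, 25, 32]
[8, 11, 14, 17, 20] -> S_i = 8 + 3*i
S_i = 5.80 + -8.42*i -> [5.8, -2.62, -11.04, -19.46, -27.88]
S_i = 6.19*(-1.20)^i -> [6.19, -7.43, 8.91, -10.7, 12.84]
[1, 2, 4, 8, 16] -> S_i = 1*2^i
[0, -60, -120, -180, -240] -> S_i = 0 + -60*i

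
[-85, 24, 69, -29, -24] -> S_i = Random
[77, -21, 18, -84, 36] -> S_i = Random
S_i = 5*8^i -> [5, 40, 320, 2560, 20480]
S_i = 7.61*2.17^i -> [7.61, 16.51, 35.83, 77.76, 168.74]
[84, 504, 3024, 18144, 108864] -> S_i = 84*6^i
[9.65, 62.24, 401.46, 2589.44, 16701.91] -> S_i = 9.65*6.45^i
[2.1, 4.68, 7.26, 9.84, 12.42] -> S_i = 2.10 + 2.58*i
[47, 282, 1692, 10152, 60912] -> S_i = 47*6^i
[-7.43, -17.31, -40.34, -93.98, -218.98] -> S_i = -7.43*2.33^i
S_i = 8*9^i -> [8, 72, 648, 5832, 52488]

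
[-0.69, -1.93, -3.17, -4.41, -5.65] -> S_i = -0.69 + -1.24*i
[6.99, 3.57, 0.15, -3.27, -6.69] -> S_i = 6.99 + -3.42*i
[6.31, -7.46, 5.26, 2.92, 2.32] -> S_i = Random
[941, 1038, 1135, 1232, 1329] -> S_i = 941 + 97*i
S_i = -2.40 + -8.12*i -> [-2.4, -10.52, -18.64, -26.76, -34.88]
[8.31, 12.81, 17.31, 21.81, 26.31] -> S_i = 8.31 + 4.50*i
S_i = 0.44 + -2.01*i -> [0.44, -1.57, -3.58, -5.59, -7.6]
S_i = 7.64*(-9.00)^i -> [7.64, -68.76, 618.84, -5569.56, 50126.04]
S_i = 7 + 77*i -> [7, 84, 161, 238, 315]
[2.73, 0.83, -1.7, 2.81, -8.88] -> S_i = Random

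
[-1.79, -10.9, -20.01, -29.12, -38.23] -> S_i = -1.79 + -9.11*i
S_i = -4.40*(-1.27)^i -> [-4.4, 5.59, -7.1, 9.01, -11.45]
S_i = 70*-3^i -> [70, -210, 630, -1890, 5670]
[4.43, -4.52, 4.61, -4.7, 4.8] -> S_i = 4.43*(-1.02)^i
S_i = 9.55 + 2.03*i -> [9.55, 11.58, 13.61, 15.64, 17.67]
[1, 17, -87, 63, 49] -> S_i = Random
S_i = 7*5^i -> [7, 35, 175, 875, 4375]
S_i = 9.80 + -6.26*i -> [9.8, 3.54, -2.72, -8.98, -15.24]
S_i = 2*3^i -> [2, 6, 18, 54, 162]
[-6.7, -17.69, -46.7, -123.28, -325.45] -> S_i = -6.70*2.64^i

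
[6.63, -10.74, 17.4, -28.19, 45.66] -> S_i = 6.63*(-1.62)^i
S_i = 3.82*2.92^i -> [3.82, 11.15, 32.57, 95.11, 277.71]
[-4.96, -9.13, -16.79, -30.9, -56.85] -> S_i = -4.96*1.84^i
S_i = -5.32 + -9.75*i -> [-5.32, -15.07, -24.82, -34.57, -44.32]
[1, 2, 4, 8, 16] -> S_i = 1*2^i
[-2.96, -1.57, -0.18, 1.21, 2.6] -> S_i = -2.96 + 1.39*i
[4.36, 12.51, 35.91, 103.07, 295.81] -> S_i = 4.36*2.87^i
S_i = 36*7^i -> [36, 252, 1764, 12348, 86436]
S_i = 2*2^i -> [2, 4, 8, 16, 32]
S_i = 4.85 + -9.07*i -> [4.85, -4.22, -13.29, -22.36, -31.43]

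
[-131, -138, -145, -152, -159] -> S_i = -131 + -7*i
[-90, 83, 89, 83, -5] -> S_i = Random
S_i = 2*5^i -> [2, 10, 50, 250, 1250]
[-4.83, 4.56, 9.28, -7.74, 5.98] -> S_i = Random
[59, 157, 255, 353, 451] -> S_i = 59 + 98*i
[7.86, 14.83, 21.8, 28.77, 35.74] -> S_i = 7.86 + 6.97*i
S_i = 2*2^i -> [2, 4, 8, 16, 32]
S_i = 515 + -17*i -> [515, 498, 481, 464, 447]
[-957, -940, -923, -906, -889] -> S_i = -957 + 17*i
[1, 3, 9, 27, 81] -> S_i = 1*3^i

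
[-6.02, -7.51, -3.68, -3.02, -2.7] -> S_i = Random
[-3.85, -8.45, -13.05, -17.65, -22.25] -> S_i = -3.85 + -4.60*i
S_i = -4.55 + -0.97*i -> [-4.55, -5.52, -6.49, -7.46, -8.43]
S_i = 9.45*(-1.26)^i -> [9.45, -11.91, 15.0, -18.9, 23.82]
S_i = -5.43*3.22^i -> [-5.43, -17.48, -56.3, -181.29, -583.75]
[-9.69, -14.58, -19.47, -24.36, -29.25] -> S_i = -9.69 + -4.89*i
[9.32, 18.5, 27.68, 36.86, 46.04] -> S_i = 9.32 + 9.18*i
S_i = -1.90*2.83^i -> [-1.9, -5.38, -15.22, -43.06, -121.87]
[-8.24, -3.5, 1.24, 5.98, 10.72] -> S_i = -8.24 + 4.74*i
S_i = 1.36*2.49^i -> [1.36, 3.39, 8.43, 21.0, 52.28]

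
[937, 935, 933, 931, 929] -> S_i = 937 + -2*i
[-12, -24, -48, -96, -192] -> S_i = -12*2^i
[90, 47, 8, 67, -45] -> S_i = Random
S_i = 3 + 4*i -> [3, 7, 11, 15, 19]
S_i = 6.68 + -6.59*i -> [6.68, 0.09, -6.5, -13.09, -19.68]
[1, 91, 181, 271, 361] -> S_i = 1 + 90*i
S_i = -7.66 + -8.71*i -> [-7.66, -16.37, -25.08, -33.79, -42.5]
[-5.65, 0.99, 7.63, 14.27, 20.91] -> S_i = -5.65 + 6.64*i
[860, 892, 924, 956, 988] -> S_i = 860 + 32*i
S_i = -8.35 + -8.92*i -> [-8.35, -17.27, -26.19, -35.11, -44.03]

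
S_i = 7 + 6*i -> [7, 13, 19, 25, 31]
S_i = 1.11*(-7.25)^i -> [1.11, -8.05, 58.34, -423.0, 3066.73]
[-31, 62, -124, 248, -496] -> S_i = -31*-2^i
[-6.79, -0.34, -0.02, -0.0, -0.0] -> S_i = -6.79*0.05^i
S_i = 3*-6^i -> [3, -18, 108, -648, 3888]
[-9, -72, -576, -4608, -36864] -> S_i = -9*8^i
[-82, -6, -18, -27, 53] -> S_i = Random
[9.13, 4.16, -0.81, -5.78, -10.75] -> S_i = 9.13 + -4.97*i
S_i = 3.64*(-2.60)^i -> [3.64, -9.46, 24.61, -63.98, 166.34]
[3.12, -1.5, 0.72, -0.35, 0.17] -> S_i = 3.12*(-0.48)^i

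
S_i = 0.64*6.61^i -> [0.64, 4.23, 27.96, 184.84, 1221.76]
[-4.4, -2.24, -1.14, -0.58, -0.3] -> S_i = -4.40*0.51^i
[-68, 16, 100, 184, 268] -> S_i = -68 + 84*i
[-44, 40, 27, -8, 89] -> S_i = Random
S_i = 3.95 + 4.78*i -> [3.95, 8.73, 13.51, 18.29, 23.07]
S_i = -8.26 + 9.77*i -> [-8.26, 1.51, 11.28, 21.05, 30.82]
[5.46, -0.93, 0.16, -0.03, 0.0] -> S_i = 5.46*(-0.17)^i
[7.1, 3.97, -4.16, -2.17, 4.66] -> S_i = Random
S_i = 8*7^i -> [8, 56, 392, 2744, 19208]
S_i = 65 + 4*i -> [65, 69, 73, 77, 81]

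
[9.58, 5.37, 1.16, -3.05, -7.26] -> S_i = 9.58 + -4.21*i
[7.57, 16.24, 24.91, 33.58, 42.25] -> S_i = 7.57 + 8.67*i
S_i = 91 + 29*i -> [91, 120, 149, 178, 207]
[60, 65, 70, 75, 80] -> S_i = 60 + 5*i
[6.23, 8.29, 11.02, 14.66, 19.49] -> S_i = 6.23*1.33^i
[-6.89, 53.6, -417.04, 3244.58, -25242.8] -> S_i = -6.89*(-7.78)^i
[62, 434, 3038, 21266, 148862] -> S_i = 62*7^i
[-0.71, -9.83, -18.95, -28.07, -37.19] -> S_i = -0.71 + -9.12*i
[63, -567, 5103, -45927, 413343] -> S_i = 63*-9^i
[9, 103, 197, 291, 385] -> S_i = 9 + 94*i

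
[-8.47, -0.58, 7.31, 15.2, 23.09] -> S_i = -8.47 + 7.89*i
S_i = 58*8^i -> [58, 464, 3712, 29696, 237568]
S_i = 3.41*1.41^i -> [3.41, 4.81, 6.78, 9.56, 13.48]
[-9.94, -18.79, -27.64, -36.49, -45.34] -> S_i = -9.94 + -8.85*i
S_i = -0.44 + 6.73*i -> [-0.44, 6.29, 13.02, 19.75, 26.48]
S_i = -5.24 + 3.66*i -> [-5.24, -1.58, 2.08, 5.74, 9.4]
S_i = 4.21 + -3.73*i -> [4.21, 0.48, -3.25, -6.98, -10.71]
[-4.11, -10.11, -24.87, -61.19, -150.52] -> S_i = -4.11*2.46^i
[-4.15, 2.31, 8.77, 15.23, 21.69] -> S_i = -4.15 + 6.46*i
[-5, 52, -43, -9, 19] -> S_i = Random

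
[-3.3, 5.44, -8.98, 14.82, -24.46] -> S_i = -3.30*(-1.65)^i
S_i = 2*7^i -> [2, 14, 98, 686, 4802]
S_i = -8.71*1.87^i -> [-8.71, -16.29, -30.46, -56.96, -106.51]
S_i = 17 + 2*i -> [17, 19, 21, 23, 25]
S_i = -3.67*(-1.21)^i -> [-3.67, 4.44, -5.37, 6.5, -7.87]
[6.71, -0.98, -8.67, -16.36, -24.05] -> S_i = 6.71 + -7.69*i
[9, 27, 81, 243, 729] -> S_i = 9*3^i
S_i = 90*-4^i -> [90, -360, 1440, -5760, 23040]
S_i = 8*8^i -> [8, 64, 512, 4096, 32768]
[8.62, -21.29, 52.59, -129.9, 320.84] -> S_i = 8.62*(-2.47)^i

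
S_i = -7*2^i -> [-7, -14, -28, -56, -112]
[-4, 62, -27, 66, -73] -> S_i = Random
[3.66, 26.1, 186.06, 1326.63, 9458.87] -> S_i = 3.66*7.13^i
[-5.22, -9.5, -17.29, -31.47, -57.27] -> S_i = -5.22*1.82^i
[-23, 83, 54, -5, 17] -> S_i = Random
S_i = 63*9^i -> [63, 567, 5103, 45927, 413343]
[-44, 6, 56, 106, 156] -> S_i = -44 + 50*i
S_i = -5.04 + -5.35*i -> [-5.04, -10.39, -15.74, -21.09, -26.44]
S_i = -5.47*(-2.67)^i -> [-5.47, 14.6, -39.0, 104.12, -277.99]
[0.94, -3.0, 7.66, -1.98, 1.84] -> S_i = Random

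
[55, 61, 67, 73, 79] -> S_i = 55 + 6*i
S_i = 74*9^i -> [74, 666, 5994, 53946, 485514]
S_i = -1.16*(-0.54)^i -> [-1.16, 0.63, -0.34, 0.18, -0.1]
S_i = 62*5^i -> [62, 310, 1550, 7750, 38750]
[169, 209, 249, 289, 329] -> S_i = 169 + 40*i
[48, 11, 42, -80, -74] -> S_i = Random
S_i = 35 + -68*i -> [35, -33, -101, -169, -237]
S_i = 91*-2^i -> [91, -182, 364, -728, 1456]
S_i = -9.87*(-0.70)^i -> [-9.87, 6.91, -4.84, 3.39, -2.37]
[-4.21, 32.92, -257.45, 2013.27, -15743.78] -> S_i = -4.21*(-7.82)^i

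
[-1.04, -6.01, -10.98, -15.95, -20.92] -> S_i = -1.04 + -4.97*i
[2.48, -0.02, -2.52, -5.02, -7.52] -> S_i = 2.48 + -2.50*i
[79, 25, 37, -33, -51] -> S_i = Random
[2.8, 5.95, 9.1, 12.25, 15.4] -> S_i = 2.80 + 3.15*i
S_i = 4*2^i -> [4, 8, 16, 32, 64]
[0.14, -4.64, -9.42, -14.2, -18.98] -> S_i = 0.14 + -4.78*i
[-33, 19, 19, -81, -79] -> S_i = Random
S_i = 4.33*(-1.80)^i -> [4.33, -7.79, 14.03, -25.25, 45.45]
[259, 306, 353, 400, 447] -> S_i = 259 + 47*i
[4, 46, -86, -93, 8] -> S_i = Random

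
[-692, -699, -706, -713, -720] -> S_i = -692 + -7*i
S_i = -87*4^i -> [-87, -348, -1392, -5568, -22272]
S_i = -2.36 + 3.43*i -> [-2.36, 1.07, 4.5, 7.93, 11.36]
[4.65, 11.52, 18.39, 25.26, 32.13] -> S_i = 4.65 + 6.87*i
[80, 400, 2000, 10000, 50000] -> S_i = 80*5^i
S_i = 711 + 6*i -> [711, 717, 723, 729, 735]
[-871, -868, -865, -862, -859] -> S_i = -871 + 3*i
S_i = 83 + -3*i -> [83, 80, 77, 74, 71]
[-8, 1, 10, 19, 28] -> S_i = -8 + 9*i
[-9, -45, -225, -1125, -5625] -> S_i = -9*5^i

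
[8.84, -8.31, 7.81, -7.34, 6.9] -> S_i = 8.84*(-0.94)^i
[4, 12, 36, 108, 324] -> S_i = 4*3^i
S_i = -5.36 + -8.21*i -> [-5.36, -13.57, -21.78, -29.99, -38.2]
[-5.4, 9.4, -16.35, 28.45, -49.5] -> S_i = -5.40*(-1.74)^i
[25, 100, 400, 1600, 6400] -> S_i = 25*4^i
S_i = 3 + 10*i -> [3, 13, 23, 33, 43]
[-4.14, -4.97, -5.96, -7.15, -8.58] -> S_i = -4.14*1.20^i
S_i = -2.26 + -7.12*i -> [-2.26, -9.38, -16.5, -23.62, -30.74]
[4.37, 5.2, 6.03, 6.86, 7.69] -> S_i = 4.37 + 0.83*i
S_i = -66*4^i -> [-66, -264, -1056, -4224, -16896]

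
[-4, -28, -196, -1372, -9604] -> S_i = -4*7^i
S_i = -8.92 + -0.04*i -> [-8.92, -8.96, -9.0, -9.04, -9.08]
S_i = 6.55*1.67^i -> [6.55, 10.94, 18.27, 30.51, 50.95]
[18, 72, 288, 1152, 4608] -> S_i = 18*4^i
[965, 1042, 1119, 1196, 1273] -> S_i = 965 + 77*i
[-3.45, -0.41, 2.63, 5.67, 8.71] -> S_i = -3.45 + 3.04*i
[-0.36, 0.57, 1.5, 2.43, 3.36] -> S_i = -0.36 + 0.93*i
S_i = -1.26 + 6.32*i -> [-1.26, 5.06, 11.38, 17.7, 24.02]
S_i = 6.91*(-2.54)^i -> [6.91, -17.55, 44.58, -113.23, 287.62]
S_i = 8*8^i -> [8, 64, 512, 4096, 32768]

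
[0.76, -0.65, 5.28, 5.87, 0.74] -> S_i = Random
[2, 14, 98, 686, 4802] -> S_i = 2*7^i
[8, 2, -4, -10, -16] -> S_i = 8 + -6*i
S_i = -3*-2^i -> [-3, 6, -12, 24, -48]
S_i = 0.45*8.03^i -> [0.45, 3.61, 29.02, 233.0, 1871.0]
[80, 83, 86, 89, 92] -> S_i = 80 + 3*i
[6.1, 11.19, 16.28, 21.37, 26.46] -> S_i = 6.10 + 5.09*i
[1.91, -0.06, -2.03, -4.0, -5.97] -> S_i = 1.91 + -1.97*i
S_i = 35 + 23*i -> [35, 58, 81, 104, 127]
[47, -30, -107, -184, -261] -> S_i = 47 + -77*i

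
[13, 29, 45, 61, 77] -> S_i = 13 + 16*i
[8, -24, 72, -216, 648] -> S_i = 8*-3^i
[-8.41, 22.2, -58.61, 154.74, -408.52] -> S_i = -8.41*(-2.64)^i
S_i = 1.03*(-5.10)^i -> [1.03, -5.25, 26.79, -136.63, 696.82]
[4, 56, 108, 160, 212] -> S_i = 4 + 52*i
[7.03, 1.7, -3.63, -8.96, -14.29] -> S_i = 7.03 + -5.33*i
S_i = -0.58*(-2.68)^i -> [-0.58, 1.55, -4.17, 11.16, -29.92]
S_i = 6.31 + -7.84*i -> [6.31, -1.53, -9.37, -17.21, -25.05]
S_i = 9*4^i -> [9, 36, 144, 576, 2304]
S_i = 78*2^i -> [78, 156, 312, 624, 1248]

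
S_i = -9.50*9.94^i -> [-9.5, -94.43, -938.63, -9330.02, -92740.44]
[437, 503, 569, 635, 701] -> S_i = 437 + 66*i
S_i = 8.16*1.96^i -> [8.16, 15.99, 31.35, 61.44, 120.42]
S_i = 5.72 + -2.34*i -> [5.72, 3.38, 1.04, -1.3, -3.64]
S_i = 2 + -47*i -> [2, -45, -92, -139, -186]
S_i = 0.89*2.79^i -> [0.89, 2.48, 6.93, 19.33, 53.93]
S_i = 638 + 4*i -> [638, 642, 646, 650, 654]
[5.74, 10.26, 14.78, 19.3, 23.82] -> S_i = 5.74 + 4.52*i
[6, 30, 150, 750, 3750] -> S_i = 6*5^i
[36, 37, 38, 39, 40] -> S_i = 36 + 1*i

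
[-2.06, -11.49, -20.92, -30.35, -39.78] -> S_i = -2.06 + -9.43*i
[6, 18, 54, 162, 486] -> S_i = 6*3^i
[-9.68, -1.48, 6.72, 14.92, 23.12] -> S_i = -9.68 + 8.20*i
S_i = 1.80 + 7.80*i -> [1.8, 9.6, 17.4, 25.2, 33.0]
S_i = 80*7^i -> [80, 560, 3920, 27440, 192080]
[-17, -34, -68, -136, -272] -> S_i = -17*2^i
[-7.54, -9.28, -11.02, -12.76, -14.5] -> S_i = -7.54 + -1.74*i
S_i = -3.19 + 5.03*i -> [-3.19, 1.84, 6.87, 11.9, 16.93]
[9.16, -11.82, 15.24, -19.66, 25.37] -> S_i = 9.16*(-1.29)^i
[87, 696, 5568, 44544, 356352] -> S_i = 87*8^i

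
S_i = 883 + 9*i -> [883, 892, 901, 910, 919]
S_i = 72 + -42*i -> [72, 30, -12, -54, -96]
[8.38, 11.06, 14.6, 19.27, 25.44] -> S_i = 8.38*1.32^i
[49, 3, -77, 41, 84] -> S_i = Random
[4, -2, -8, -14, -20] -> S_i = 4 + -6*i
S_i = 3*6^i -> [3, 18, 108, 648, 3888]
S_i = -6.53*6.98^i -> [-6.53, -45.58, -318.14, -2220.65, -15500.11]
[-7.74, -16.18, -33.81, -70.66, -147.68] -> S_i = -7.74*2.09^i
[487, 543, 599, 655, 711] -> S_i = 487 + 56*i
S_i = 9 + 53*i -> [9, 62, 115, 168, 221]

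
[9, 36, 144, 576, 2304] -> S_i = 9*4^i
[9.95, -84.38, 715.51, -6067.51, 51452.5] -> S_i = 9.95*(-8.48)^i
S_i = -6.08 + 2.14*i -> [-6.08, -3.94, -1.8, 0.34, 2.48]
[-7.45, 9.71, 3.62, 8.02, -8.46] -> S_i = Random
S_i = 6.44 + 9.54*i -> [6.44, 15.98, 25.52, 35.06, 44.6]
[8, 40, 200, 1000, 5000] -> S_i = 8*5^i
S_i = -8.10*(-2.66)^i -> [-8.1, 21.55, -57.31, 152.45, -405.52]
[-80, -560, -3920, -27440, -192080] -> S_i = -80*7^i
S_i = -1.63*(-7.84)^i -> [-1.63, 12.78, -100.19, 785.48, -6158.17]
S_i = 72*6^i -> [72, 432, 2592, 15552, 93312]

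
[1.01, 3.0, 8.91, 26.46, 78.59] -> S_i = 1.01*2.97^i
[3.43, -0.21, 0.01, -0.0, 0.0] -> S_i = 3.43*(-0.06)^i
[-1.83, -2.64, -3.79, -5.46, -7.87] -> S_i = -1.83*1.44^i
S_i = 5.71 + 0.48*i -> [5.71, 6.19, 6.67, 7.15, 7.63]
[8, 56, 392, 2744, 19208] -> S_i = 8*7^i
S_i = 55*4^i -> [55, 220, 880, 3520, 14080]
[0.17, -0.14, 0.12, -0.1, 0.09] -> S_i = 0.17*(-0.85)^i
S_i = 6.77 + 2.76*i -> [6.77, 9.53, 12.29, 15.05, 17.81]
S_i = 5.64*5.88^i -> [5.64, 33.16, 195.0, 1146.6, 6741.99]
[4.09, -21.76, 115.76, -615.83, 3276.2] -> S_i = 4.09*(-5.32)^i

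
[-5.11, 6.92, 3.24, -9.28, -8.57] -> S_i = Random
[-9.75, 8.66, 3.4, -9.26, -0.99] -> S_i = Random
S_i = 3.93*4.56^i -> [3.93, 17.92, 81.72, 372.64, 1699.23]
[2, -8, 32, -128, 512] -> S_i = 2*-4^i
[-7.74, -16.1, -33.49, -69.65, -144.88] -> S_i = -7.74*2.08^i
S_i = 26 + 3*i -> [26, 29, 32, 35, 38]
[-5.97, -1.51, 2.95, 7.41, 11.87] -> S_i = -5.97 + 4.46*i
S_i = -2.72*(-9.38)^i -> [-2.72, 25.51, -239.32, 2244.8, -21056.21]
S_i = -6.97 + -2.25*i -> [-6.97, -9.22, -11.47, -13.72, -15.97]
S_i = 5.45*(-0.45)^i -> [5.45, -2.45, 1.1, -0.5, 0.22]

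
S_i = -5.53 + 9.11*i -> [-5.53, 3.58, 12.69, 21.8, 30.91]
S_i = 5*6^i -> [5, 30, 180, 1080, 6480]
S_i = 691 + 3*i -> [691, 694, 697, 700, 703]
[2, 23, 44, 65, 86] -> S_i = 2 + 21*i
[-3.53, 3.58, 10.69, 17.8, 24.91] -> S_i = -3.53 + 7.11*i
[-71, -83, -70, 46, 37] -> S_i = Random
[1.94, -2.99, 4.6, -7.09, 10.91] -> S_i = 1.94*(-1.54)^i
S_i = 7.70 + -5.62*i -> [7.7, 2.08, -3.54, -9.16, -14.78]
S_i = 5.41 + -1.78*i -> [5.41, 3.63, 1.85, 0.07, -1.71]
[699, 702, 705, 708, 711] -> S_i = 699 + 3*i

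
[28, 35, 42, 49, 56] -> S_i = 28 + 7*i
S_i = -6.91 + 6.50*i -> [-6.91, -0.41, 6.09, 12.59, 19.09]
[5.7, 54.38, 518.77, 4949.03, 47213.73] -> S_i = 5.70*9.54^i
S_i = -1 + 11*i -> [-1, 10, 21, 32, 43]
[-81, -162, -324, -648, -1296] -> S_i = -81*2^i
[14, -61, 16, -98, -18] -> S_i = Random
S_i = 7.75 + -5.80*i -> [7.75, 1.95, -3.85, -9.65, -15.45]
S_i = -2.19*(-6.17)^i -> [-2.19, 13.51, -83.37, 514.4, -3173.84]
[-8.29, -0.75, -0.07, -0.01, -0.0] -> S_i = -8.29*0.09^i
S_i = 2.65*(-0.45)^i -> [2.65, -1.19, 0.54, -0.24, 0.11]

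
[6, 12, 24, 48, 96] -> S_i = 6*2^i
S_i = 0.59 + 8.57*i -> [0.59, 9.16, 17.73, 26.3, 34.87]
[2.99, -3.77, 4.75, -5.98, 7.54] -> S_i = 2.99*(-1.26)^i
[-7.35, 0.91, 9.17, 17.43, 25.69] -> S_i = -7.35 + 8.26*i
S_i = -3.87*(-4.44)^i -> [-3.87, 17.18, -76.29, 338.73, -1503.98]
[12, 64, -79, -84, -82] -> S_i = Random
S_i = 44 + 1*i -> [44, 45, 46, 47, 48]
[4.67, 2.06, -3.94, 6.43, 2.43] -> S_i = Random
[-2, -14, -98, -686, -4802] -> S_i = -2*7^i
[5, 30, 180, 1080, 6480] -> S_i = 5*6^i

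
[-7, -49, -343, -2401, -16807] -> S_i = -7*7^i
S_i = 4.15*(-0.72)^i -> [4.15, -2.99, 2.15, -1.55, 1.12]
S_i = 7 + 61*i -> [7, 68, 129, 190, 251]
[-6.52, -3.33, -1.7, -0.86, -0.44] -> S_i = -6.52*0.51^i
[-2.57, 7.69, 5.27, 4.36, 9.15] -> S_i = Random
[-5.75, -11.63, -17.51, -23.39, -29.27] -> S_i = -5.75 + -5.88*i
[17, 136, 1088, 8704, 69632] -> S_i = 17*8^i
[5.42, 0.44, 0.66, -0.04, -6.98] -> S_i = Random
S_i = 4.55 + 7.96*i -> [4.55, 12.51, 20.47, 28.43, 36.39]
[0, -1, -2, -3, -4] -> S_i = 0 + -1*i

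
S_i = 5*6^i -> [5, 30, 180, 1080, 6480]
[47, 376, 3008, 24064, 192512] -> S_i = 47*8^i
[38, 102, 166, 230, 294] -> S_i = 38 + 64*i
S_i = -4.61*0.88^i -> [-4.61, -4.06, -3.57, -3.14, -2.76]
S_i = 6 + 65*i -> [6, 71, 136, 201, 266]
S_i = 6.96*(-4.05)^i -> [6.96, -28.19, 114.16, -462.35, 1872.53]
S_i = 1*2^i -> [1, 2, 4, 8, 16]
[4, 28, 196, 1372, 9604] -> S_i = 4*7^i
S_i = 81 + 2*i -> [81, 83, 85, 87, 89]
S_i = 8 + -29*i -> [8, -21, -50, -79, -108]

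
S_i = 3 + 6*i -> [3, 9, 15, 21, 27]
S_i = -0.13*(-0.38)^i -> [-0.13, 0.05, -0.02, 0.01, -0.0]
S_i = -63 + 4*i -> [-63, -59, -55, -51, -47]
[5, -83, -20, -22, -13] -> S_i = Random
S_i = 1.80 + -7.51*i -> [1.8, -5.71, -13.22, -20.73, -28.24]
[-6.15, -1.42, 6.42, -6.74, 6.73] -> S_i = Random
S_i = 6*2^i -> [6, 12, 24, 48, 96]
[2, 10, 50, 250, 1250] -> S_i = 2*5^i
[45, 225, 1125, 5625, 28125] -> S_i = 45*5^i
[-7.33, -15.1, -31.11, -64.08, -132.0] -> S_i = -7.33*2.06^i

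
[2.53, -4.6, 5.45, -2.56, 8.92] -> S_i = Random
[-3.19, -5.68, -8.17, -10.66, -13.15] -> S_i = -3.19 + -2.49*i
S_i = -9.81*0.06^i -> [-9.81, -0.59, -0.04, -0.0, -0.0]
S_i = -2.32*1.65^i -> [-2.32, -3.83, -6.32, -10.42, -17.2]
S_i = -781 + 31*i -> [-781, -750, -719, -688, -657]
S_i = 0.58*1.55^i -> [0.58, 0.9, 1.39, 2.16, 3.35]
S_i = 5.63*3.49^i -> [5.63, 19.65, 68.57, 239.32, 835.24]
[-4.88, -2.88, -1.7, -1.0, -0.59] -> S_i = -4.88*0.59^i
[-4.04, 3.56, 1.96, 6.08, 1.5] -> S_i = Random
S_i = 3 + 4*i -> [3, 7, 11, 15, 19]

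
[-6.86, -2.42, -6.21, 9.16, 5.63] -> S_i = Random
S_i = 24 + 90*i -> [24, 114, 204, 294, 384]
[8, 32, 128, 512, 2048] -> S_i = 8*4^i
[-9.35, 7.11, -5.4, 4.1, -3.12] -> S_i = -9.35*(-0.76)^i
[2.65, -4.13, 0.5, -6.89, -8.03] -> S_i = Random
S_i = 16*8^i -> [16, 128, 1024, 8192, 65536]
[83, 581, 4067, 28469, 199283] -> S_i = 83*7^i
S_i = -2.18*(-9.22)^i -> [-2.18, 20.1, -185.32, 1708.63, -15753.61]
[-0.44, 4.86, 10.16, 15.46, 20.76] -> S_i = -0.44 + 5.30*i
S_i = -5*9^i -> [-5, -45, -405, -3645, -32805]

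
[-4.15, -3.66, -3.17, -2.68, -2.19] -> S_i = -4.15 + 0.49*i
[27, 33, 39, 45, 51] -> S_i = 27 + 6*i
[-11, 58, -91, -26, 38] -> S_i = Random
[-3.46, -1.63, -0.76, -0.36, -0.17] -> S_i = -3.46*0.47^i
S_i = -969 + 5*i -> [-969, -964, -959, -954, -949]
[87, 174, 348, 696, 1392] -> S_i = 87*2^i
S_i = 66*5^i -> [66, 330, 1650, 8250, 41250]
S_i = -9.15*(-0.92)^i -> [-9.15, 8.42, -7.74, 7.12, -6.55]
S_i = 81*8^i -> [81, 648, 5184, 41472, 331776]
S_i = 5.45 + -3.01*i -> [5.45, 2.44, -0.57, -3.58, -6.59]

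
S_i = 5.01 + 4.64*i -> [5.01, 9.65, 14.29, 18.93, 23.57]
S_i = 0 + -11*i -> [0, -11, -22, -33, -44]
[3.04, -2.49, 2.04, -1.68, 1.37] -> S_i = 3.04*(-0.82)^i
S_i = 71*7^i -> [71, 497, 3479, 24353, 170471]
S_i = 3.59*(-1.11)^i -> [3.59, -3.98, 4.42, -4.91, 5.45]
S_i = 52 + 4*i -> [52, 56, 60, 64, 68]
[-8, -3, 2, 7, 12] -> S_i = -8 + 5*i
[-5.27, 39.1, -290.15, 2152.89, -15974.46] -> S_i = -5.27*(-7.42)^i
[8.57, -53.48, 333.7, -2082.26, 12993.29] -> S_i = 8.57*(-6.24)^i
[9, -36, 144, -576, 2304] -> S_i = 9*-4^i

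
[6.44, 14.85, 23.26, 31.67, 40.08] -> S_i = 6.44 + 8.41*i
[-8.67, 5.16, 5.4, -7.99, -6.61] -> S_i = Random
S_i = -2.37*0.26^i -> [-2.37, -0.62, -0.16, -0.04, -0.01]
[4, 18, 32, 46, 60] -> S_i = 4 + 14*i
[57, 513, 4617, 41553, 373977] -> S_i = 57*9^i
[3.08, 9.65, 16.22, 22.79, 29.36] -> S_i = 3.08 + 6.57*i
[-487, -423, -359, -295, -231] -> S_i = -487 + 64*i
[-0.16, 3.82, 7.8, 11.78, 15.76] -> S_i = -0.16 + 3.98*i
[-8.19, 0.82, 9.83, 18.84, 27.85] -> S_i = -8.19 + 9.01*i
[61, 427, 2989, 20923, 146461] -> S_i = 61*7^i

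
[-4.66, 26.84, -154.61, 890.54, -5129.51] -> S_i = -4.66*(-5.76)^i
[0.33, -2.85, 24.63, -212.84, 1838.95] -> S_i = 0.33*(-8.64)^i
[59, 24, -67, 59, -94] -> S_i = Random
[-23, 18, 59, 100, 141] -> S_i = -23 + 41*i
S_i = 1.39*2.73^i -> [1.39, 3.79, 10.36, 28.28, 77.21]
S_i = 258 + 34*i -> [258, 292, 326, 360, 394]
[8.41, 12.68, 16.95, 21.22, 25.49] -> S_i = 8.41 + 4.27*i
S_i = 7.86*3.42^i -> [7.86, 26.88, 91.93, 314.41, 1075.29]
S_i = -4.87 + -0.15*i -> [-4.87, -5.02, -5.17, -5.32, -5.47]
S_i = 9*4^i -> [9, 36, 144, 576, 2304]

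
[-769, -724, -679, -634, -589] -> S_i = -769 + 45*i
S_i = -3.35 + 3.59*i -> [-3.35, 0.24, 3.83, 7.42, 11.01]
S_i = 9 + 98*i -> [9, 107, 205, 303, 401]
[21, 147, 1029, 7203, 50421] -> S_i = 21*7^i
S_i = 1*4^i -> [1, 4, 16, 64, 256]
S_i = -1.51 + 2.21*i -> [-1.51, 0.7, 2.91, 5.12, 7.33]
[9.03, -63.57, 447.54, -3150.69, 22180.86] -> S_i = 9.03*(-7.04)^i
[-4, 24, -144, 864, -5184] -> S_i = -4*-6^i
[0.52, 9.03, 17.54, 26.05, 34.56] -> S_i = 0.52 + 8.51*i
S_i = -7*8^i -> [-7, -56, -448, -3584, -28672]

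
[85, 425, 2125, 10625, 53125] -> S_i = 85*5^i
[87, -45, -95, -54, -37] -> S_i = Random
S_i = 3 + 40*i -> [3, 43, 83, 123, 163]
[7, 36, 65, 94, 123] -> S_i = 7 + 29*i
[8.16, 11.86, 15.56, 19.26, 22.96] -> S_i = 8.16 + 3.70*i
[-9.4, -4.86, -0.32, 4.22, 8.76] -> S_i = -9.40 + 4.54*i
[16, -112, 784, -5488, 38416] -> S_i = 16*-7^i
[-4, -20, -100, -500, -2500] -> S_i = -4*5^i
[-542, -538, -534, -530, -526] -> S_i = -542 + 4*i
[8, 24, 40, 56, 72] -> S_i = 8 + 16*i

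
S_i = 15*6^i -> [15, 90, 540, 3240, 19440]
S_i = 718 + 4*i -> [718, 722, 726, 730, 734]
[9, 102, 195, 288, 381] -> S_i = 9 + 93*i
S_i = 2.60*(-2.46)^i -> [2.6, -6.4, 15.73, -38.71, 95.22]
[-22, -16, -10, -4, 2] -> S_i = -22 + 6*i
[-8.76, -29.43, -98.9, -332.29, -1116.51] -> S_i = -8.76*3.36^i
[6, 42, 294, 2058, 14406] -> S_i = 6*7^i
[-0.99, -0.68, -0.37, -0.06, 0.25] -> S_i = -0.99 + 0.31*i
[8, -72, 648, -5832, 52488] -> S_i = 8*-9^i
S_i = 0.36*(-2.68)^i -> [0.36, -0.96, 2.59, -6.93, 18.57]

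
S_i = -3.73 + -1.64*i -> [-3.73, -5.37, -7.01, -8.65, -10.29]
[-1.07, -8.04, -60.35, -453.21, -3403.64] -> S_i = -1.07*7.51^i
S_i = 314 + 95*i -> [314, 409, 504, 599, 694]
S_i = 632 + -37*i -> [632, 595, 558, 521, 484]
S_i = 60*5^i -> [60, 300, 1500, 7500, 37500]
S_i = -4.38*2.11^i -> [-4.38, -9.24, -19.5, -41.15, -86.82]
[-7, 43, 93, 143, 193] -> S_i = -7 + 50*i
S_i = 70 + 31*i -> [70, 101, 132, 163, 194]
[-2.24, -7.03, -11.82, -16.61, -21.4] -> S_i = -2.24 + -4.79*i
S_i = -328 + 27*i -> [-328, -301, -274, -247, -220]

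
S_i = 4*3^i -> [4, 12, 36, 108, 324]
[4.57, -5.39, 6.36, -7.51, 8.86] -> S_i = 4.57*(-1.18)^i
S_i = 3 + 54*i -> [3, 57, 111, 165, 219]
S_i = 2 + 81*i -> [2, 83, 164, 245, 326]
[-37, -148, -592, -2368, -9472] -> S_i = -37*4^i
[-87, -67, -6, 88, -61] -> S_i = Random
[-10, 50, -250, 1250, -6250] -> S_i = -10*-5^i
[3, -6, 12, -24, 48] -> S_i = 3*-2^i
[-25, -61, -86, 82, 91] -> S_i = Random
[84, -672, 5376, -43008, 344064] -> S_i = 84*-8^i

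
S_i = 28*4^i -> [28, 112, 448, 1792, 7168]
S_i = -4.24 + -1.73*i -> [-4.24, -5.97, -7.7, -9.43, -11.16]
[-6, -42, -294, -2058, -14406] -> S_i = -6*7^i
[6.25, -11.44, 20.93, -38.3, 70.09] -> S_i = 6.25*(-1.83)^i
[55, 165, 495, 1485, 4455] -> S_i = 55*3^i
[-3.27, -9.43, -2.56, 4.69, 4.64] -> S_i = Random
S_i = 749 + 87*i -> [749, 836, 923, 1010, 1097]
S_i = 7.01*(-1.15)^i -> [7.01, -8.06, 9.27, -10.66, 12.26]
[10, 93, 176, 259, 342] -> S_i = 10 + 83*i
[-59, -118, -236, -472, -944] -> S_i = -59*2^i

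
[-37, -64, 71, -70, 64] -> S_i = Random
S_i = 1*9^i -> [1, 9, 81, 729, 6561]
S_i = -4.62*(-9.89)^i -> [-4.62, 45.69, -451.89, 4469.21, -44200.5]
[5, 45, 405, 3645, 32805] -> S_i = 5*9^i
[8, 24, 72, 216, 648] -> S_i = 8*3^i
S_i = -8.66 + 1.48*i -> [-8.66, -7.18, -5.7, -4.22, -2.74]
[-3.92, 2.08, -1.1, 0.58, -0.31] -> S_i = -3.92*(-0.53)^i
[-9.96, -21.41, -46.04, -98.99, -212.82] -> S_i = -9.96*2.15^i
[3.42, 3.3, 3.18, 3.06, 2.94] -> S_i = 3.42 + -0.12*i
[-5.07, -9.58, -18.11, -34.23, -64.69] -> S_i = -5.07*1.89^i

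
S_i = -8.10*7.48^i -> [-8.1, -60.59, -453.2, -3389.92, -25356.62]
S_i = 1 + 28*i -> [1, 29, 57, 85, 113]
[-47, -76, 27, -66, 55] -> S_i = Random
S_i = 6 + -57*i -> [6, -51, -108, -165, -222]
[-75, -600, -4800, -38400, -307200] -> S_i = -75*8^i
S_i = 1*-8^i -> [1, -8, 64, -512, 4096]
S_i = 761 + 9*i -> [761, 770, 779, 788, 797]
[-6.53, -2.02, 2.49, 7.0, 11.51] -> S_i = -6.53 + 4.51*i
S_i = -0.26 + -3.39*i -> [-0.26, -3.65, -7.04, -10.43, -13.82]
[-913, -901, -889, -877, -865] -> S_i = -913 + 12*i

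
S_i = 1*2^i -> [1, 2, 4, 8, 16]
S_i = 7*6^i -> [7, 42, 252, 1512, 9072]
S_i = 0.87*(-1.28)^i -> [0.87, -1.11, 1.43, -1.82, 2.34]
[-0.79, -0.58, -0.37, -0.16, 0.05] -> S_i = -0.79 + 0.21*i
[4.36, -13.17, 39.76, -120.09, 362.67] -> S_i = 4.36*(-3.02)^i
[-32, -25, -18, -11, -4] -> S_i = -32 + 7*i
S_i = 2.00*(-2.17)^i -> [2.0, -4.34, 9.42, -20.44, 44.35]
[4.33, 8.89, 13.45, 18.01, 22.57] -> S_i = 4.33 + 4.56*i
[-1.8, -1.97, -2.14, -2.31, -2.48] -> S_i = -1.80 + -0.17*i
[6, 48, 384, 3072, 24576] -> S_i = 6*8^i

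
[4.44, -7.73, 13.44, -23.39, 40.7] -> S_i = 4.44*(-1.74)^i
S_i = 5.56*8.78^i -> [5.56, 48.82, 428.61, 3763.21, 33040.98]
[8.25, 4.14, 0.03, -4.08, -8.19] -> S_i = 8.25 + -4.11*i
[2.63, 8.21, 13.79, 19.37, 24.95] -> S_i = 2.63 + 5.58*i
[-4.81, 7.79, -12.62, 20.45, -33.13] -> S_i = -4.81*(-1.62)^i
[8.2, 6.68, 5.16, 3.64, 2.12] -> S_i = 8.20 + -1.52*i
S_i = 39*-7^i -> [39, -273, 1911, -13377, 93639]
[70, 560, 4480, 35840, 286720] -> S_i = 70*8^i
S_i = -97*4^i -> [-97, -388, -1552, -6208, -24832]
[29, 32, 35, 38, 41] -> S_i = 29 + 3*i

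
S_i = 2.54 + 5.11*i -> [2.54, 7.65, 12.76, 17.87, 22.98]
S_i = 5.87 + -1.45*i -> [5.87, 4.42, 2.97, 1.52, 0.07]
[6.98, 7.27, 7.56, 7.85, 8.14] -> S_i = 6.98 + 0.29*i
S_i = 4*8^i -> [4, 32, 256, 2048, 16384]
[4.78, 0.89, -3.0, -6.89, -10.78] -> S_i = 4.78 + -3.89*i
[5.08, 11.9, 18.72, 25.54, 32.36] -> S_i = 5.08 + 6.82*i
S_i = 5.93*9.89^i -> [5.93, 58.65, 580.03, 5736.45, 56733.54]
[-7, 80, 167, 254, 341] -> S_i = -7 + 87*i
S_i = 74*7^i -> [74, 518, 3626, 25382, 177674]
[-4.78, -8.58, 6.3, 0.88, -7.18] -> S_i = Random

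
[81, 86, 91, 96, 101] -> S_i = 81 + 5*i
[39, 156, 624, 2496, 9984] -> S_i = 39*4^i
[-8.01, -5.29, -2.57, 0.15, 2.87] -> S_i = -8.01 + 2.72*i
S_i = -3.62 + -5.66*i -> [-3.62, -9.28, -14.94, -20.6, -26.26]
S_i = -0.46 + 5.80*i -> [-0.46, 5.34, 11.14, 16.94, 22.74]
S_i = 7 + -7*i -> [7, 0, -7, -14, -21]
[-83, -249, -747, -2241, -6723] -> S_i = -83*3^i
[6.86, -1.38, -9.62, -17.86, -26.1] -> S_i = 6.86 + -8.24*i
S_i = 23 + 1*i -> [23, 24, 25, 26, 27]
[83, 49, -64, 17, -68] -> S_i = Random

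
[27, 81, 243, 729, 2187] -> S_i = 27*3^i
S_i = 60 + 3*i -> [60, 63, 66, 69, 72]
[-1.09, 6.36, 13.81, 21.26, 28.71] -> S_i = -1.09 + 7.45*i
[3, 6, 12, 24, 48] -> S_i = 3*2^i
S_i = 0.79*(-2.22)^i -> [0.79, -1.75, 3.89, -8.64, 19.19]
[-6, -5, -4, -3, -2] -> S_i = -6 + 1*i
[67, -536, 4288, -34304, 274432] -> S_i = 67*-8^i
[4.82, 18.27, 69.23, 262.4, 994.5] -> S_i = 4.82*3.79^i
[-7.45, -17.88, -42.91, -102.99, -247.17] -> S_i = -7.45*2.40^i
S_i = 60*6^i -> [60, 360, 2160, 12960, 77760]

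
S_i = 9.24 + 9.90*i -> [9.24, 19.14, 29.04, 38.94, 48.84]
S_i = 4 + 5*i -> [4, 9, 14, 19, 24]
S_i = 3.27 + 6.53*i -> [3.27, 9.8, 16.33, 22.86, 29.39]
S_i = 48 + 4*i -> [48, 52, 56, 60, 64]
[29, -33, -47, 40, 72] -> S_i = Random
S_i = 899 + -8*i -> [899, 891, 883, 875, 867]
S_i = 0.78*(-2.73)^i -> [0.78, -2.13, 5.81, -15.87, 43.33]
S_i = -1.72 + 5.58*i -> [-1.72, 3.86, 9.44, 15.02, 20.6]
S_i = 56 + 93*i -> [56, 149, 242, 335, 428]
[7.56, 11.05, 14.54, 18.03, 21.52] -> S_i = 7.56 + 3.49*i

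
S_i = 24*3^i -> [24, 72, 216, 648, 1944]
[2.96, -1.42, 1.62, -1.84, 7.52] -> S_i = Random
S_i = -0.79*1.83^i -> [-0.79, -1.45, -2.65, -4.84, -8.86]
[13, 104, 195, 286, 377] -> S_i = 13 + 91*i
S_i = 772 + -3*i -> [772, 769, 766, 763, 760]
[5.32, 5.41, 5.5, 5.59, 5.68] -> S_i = 5.32 + 0.09*i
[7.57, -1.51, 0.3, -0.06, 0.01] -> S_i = 7.57*(-0.20)^i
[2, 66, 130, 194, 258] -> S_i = 2 + 64*i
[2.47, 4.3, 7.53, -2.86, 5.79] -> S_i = Random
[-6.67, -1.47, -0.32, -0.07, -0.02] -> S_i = -6.67*0.22^i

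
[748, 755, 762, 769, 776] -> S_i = 748 + 7*i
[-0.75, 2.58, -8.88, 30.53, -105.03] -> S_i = -0.75*(-3.44)^i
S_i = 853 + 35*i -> [853, 888, 923, 958, 993]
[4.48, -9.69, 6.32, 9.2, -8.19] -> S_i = Random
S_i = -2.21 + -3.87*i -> [-2.21, -6.08, -9.95, -13.82, -17.69]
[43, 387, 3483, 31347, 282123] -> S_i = 43*9^i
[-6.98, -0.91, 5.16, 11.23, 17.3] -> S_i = -6.98 + 6.07*i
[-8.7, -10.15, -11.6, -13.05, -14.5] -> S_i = -8.70 + -1.45*i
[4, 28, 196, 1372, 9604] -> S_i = 4*7^i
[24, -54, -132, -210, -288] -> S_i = 24 + -78*i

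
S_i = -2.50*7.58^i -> [-2.5, -18.95, -143.64, -1088.8, -8253.09]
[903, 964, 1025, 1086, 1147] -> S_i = 903 + 61*i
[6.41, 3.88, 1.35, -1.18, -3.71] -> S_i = 6.41 + -2.53*i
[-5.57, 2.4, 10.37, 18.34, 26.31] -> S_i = -5.57 + 7.97*i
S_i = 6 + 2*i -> [6, 8, 10, 12, 14]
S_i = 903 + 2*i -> [903, 905, 907, 909, 911]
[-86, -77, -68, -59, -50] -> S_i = -86 + 9*i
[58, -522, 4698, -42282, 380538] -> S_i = 58*-9^i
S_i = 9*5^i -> [9, 45, 225, 1125, 5625]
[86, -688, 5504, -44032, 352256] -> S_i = 86*-8^i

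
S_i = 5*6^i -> [5, 30, 180, 1080, 6480]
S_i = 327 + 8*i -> [327, 335, 343, 351, 359]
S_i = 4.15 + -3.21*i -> [4.15, 0.94, -2.27, -5.48, -8.69]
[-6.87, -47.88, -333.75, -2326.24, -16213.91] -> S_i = -6.87*6.97^i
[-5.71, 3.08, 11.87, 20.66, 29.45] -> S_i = -5.71 + 8.79*i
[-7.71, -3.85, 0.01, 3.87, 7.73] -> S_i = -7.71 + 3.86*i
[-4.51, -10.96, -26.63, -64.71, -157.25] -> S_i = -4.51*2.43^i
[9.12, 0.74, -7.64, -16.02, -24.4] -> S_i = 9.12 + -8.38*i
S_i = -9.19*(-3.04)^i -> [-9.19, 27.94, -84.93, 258.19, -784.89]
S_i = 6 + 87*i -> [6, 93, 180, 267, 354]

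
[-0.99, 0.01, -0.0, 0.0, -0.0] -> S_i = -0.99*(-0.01)^i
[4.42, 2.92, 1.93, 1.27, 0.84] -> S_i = 4.42*0.66^i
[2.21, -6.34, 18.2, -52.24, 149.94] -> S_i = 2.21*(-2.87)^i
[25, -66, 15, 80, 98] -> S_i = Random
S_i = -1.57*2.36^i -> [-1.57, -3.71, -8.74, -20.64, -48.7]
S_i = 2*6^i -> [2, 12, 72, 432, 2592]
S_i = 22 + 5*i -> [22, 27, 32, 37, 42]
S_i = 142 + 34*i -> [142, 176, 210, 244, 278]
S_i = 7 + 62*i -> [7, 69, 131, 193, 255]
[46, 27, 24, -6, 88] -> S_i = Random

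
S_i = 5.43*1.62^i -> [5.43, 8.8, 14.25, 23.09, 37.4]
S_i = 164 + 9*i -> [164, 173, 182, 191, 200]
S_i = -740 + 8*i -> [-740, -732, -724, -716, -708]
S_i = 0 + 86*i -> [0, 86, 172, 258, 344]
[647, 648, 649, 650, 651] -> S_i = 647 + 1*i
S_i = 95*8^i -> [95, 760, 6080, 48640, 389120]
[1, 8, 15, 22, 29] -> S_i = 1 + 7*i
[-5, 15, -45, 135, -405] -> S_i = -5*-3^i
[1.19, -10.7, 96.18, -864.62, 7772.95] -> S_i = 1.19*(-8.99)^i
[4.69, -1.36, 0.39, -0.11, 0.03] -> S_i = 4.69*(-0.29)^i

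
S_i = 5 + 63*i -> [5, 68, 131, 194, 257]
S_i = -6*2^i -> [-6, -12, -24, -48, -96]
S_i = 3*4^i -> [3, 12, 48, 192, 768]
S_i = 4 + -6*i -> [4, -2, -8, -14, -20]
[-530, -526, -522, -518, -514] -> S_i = -530 + 4*i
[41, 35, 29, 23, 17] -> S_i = 41 + -6*i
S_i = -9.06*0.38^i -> [-9.06, -3.44, -1.31, -0.5, -0.19]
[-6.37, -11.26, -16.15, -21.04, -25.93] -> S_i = -6.37 + -4.89*i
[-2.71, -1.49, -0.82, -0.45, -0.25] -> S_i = -2.71*0.55^i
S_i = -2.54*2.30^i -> [-2.54, -5.84, -13.44, -30.9, -71.08]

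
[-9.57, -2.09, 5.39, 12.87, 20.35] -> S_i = -9.57 + 7.48*i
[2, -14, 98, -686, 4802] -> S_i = 2*-7^i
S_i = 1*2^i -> [1, 2, 4, 8, 16]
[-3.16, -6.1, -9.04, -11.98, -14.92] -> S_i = -3.16 + -2.94*i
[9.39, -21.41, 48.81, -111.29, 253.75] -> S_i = 9.39*(-2.28)^i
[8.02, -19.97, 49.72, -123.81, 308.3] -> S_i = 8.02*(-2.49)^i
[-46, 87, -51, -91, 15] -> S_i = Random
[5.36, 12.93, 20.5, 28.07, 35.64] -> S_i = 5.36 + 7.57*i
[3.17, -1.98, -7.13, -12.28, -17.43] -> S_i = 3.17 + -5.15*i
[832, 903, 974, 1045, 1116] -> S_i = 832 + 71*i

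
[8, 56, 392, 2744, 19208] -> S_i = 8*7^i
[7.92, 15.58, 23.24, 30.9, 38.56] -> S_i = 7.92 + 7.66*i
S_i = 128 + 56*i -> [128, 184, 240, 296, 352]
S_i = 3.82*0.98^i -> [3.82, 3.74, 3.67, 3.6, 3.52]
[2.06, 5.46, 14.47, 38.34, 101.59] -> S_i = 2.06*2.65^i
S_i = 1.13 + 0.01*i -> [1.13, 1.14, 1.15, 1.16, 1.17]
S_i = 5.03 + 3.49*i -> [5.03, 8.52, 12.01, 15.5, 18.99]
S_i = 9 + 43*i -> [9, 52, 95, 138, 181]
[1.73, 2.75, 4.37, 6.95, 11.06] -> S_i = 1.73*1.59^i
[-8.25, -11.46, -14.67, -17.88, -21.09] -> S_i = -8.25 + -3.21*i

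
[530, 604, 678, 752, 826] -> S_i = 530 + 74*i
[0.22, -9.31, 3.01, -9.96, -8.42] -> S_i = Random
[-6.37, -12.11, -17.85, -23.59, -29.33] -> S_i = -6.37 + -5.74*i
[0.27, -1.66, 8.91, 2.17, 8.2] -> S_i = Random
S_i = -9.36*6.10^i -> [-9.36, -57.1, -348.29, -2124.54, -12959.71]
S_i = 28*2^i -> [28, 56, 112, 224, 448]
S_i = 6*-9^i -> [6, -54, 486, -4374, 39366]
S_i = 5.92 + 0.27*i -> [5.92, 6.19, 6.46, 6.73, 7.0]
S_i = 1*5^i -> [1, 5, 25, 125, 625]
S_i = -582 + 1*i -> [-582, -581, -580, -579, -578]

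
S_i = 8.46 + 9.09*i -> [8.46, 17.55, 26.64, 35.73, 44.82]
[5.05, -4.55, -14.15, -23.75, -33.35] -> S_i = 5.05 + -9.60*i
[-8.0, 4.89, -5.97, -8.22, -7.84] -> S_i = Random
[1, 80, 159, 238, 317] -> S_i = 1 + 79*i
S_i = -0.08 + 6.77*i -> [-0.08, 6.69, 13.46, 20.23, 27.0]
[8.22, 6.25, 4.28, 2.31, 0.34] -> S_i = 8.22 + -1.97*i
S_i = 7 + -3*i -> [7, 4, 1, -2, -5]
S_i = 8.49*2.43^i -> [8.49, 20.63, 50.13, 121.82, 296.03]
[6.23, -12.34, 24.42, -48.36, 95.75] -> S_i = 6.23*(-1.98)^i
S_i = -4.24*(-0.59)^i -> [-4.24, 2.5, -1.48, 0.87, -0.51]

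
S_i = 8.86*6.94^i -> [8.86, 61.49, 426.73, 2961.5, 20552.83]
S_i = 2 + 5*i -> [2, 7, 12, 17, 22]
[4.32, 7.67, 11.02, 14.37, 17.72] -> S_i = 4.32 + 3.35*i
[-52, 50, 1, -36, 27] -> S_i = Random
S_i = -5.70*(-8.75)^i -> [-5.7, 49.88, -436.41, 3818.55, -33412.35]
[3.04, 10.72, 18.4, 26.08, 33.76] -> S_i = 3.04 + 7.68*i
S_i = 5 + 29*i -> [5, 34, 63, 92, 121]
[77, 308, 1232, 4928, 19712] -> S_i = 77*4^i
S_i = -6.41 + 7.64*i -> [-6.41, 1.23, 8.87, 16.51, 24.15]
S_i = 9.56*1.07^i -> [9.56, 10.23, 10.95, 11.71, 12.53]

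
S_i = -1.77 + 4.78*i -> [-1.77, 3.01, 7.79, 12.57, 17.35]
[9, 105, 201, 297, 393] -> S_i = 9 + 96*i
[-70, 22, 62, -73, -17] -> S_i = Random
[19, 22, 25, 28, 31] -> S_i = 19 + 3*i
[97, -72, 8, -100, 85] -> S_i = Random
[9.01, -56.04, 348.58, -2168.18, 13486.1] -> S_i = 9.01*(-6.22)^i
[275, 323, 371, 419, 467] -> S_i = 275 + 48*i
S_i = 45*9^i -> [45, 405, 3645, 32805, 295245]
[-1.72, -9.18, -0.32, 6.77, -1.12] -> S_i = Random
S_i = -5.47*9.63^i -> [-5.47, -52.68, -507.27, -4885.02, -47042.73]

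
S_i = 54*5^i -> [54, 270, 1350, 6750, 33750]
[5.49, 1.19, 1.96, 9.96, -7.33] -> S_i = Random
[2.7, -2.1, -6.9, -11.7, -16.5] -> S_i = 2.70 + -4.80*i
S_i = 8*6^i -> [8, 48, 288, 1728, 10368]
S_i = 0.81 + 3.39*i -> [0.81, 4.2, 7.59, 10.98, 14.37]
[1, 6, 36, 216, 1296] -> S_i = 1*6^i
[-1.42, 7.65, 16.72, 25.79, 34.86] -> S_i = -1.42 + 9.07*i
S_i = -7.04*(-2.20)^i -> [-7.04, 15.49, -34.07, 74.96, -164.92]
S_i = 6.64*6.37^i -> [6.64, 42.3, 269.43, 1716.27, 10932.66]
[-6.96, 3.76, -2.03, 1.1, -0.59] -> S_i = -6.96*(-0.54)^i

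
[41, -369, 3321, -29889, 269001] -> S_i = 41*-9^i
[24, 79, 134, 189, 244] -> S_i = 24 + 55*i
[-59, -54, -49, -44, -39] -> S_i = -59 + 5*i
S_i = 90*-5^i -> [90, -450, 2250, -11250, 56250]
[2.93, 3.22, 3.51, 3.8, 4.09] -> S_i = 2.93 + 0.29*i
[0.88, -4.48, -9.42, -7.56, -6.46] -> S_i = Random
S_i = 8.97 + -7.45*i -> [8.97, 1.52, -5.93, -13.38, -20.83]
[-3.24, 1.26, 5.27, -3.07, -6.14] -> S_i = Random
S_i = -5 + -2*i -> [-5, -7, -9, -11, -13]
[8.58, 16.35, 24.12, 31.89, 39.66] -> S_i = 8.58 + 7.77*i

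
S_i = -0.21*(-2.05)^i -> [-0.21, 0.43, -0.88, 1.81, -3.71]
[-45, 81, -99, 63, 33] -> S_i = Random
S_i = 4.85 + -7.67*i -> [4.85, -2.82, -10.49, -18.16, -25.83]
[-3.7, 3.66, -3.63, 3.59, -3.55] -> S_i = -3.70*(-0.99)^i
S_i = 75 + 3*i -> [75, 78, 81, 84, 87]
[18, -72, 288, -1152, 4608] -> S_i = 18*-4^i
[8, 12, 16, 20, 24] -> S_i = 8 + 4*i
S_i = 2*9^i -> [2, 18, 162, 1458, 13122]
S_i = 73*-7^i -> [73, -511, 3577, -25039, 175273]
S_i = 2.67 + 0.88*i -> [2.67, 3.55, 4.43, 5.31, 6.19]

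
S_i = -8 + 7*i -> [-8, -1, 6, 13, 20]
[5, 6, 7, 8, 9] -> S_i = 5 + 1*i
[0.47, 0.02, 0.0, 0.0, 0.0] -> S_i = 0.47*0.05^i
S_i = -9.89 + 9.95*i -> [-9.89, 0.06, 10.01, 19.96, 29.91]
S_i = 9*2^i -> [9, 18, 36, 72, 144]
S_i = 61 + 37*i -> [61, 98, 135, 172, 209]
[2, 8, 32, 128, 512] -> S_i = 2*4^i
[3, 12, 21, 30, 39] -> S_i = 3 + 9*i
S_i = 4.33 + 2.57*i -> [4.33, 6.9, 9.47, 12.04, 14.61]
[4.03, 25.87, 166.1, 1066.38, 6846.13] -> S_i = 4.03*6.42^i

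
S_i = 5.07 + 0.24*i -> [5.07, 5.31, 5.55, 5.79, 6.03]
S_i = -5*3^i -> [-5, -15, -45, -135, -405]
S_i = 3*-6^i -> [3, -18, 108, -648, 3888]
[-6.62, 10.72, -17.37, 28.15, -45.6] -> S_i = -6.62*(-1.62)^i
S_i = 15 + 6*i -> [15, 21, 27, 33, 39]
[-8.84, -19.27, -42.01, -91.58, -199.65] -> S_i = -8.84*2.18^i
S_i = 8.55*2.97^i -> [8.55, 25.39, 75.42, 223.99, 665.26]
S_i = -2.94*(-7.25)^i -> [-2.94, 21.32, -154.53, 1120.37, -8122.68]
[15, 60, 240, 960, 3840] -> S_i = 15*4^i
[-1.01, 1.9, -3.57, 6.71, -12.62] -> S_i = -1.01*(-1.88)^i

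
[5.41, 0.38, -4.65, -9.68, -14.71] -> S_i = 5.41 + -5.03*i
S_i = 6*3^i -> [6, 18, 54, 162, 486]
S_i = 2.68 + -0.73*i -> [2.68, 1.95, 1.22, 0.49, -0.24]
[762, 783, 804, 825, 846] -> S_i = 762 + 21*i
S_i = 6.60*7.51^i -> [6.6, 49.57, 372.24, 2795.53, 20994.41]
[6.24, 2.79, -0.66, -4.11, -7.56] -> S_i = 6.24 + -3.45*i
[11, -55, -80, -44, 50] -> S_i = Random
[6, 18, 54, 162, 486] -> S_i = 6*3^i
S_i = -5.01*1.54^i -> [-5.01, -7.72, -11.88, -18.3, -28.18]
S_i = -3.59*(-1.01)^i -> [-3.59, 3.63, -3.66, 3.7, -3.74]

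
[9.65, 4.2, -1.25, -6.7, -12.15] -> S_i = 9.65 + -5.45*i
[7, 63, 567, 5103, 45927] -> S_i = 7*9^i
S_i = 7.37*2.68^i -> [7.37, 19.75, 52.93, 141.86, 380.2]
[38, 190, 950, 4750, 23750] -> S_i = 38*5^i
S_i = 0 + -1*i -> [0, -1, -2, -3, -4]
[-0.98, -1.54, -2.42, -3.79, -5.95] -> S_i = -0.98*1.57^i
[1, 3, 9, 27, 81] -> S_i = 1*3^i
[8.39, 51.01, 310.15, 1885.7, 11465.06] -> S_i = 8.39*6.08^i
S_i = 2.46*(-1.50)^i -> [2.46, -3.69, 5.54, -8.3, 12.45]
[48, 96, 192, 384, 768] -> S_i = 48*2^i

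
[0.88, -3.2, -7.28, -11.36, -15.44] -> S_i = 0.88 + -4.08*i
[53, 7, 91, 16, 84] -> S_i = Random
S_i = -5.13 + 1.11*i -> [-5.13, -4.02, -2.91, -1.8, -0.69]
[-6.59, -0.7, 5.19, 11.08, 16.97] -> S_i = -6.59 + 5.89*i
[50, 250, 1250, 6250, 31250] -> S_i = 50*5^i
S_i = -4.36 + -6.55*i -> [-4.36, -10.91, -17.46, -24.01, -30.56]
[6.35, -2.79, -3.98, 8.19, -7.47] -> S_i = Random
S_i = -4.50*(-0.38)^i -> [-4.5, 1.71, -0.65, 0.25, -0.09]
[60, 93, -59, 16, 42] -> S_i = Random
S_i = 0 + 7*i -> [0, 7, 14, 21, 28]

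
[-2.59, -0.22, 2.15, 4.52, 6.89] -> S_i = -2.59 + 2.37*i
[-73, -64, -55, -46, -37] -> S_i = -73 + 9*i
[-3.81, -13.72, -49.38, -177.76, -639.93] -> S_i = -3.81*3.60^i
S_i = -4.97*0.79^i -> [-4.97, -3.93, -3.1, -2.45, -1.94]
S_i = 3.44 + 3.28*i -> [3.44, 6.72, 10.0, 13.28, 16.56]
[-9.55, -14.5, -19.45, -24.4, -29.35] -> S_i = -9.55 + -4.95*i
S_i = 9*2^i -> [9, 18, 36, 72, 144]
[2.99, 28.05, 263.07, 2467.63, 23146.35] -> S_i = 2.99*9.38^i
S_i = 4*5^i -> [4, 20, 100, 500, 2500]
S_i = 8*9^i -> [8, 72, 648, 5832, 52488]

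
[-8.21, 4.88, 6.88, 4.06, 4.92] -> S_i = Random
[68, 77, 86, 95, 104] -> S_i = 68 + 9*i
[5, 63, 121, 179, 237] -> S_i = 5 + 58*i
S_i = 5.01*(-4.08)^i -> [5.01, -20.44, 83.4, -340.27, 1388.28]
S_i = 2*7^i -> [2, 14, 98, 686, 4802]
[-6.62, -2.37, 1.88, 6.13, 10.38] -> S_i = -6.62 + 4.25*i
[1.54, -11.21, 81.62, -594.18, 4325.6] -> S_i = 1.54*(-7.28)^i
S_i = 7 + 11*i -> [7, 18, 29, 40, 51]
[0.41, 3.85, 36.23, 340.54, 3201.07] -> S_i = 0.41*9.40^i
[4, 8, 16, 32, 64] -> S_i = 4*2^i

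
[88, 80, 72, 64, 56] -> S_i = 88 + -8*i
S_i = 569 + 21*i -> [569, 590, 611, 632, 653]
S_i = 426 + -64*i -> [426, 362, 298, 234, 170]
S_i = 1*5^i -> [1, 5, 25, 125, 625]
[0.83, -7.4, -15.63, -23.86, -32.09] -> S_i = 0.83 + -8.23*i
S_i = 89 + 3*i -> [89, 92, 95, 98, 101]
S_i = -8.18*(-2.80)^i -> [-8.18, 22.9, -64.13, 179.57, -502.79]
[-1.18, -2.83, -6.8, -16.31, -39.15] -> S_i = -1.18*2.40^i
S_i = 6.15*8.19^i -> [6.15, 50.37, 412.52, 3378.52, 27670.1]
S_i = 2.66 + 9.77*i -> [2.66, 12.43, 22.2, 31.97, 41.74]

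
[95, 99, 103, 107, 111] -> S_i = 95 + 4*i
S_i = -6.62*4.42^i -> [-6.62, -29.26, -129.33, -571.64, -2526.66]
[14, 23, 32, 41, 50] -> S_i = 14 + 9*i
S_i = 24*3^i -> [24, 72, 216, 648, 1944]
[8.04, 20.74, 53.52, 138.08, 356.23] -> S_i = 8.04*2.58^i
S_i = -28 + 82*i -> [-28, 54, 136, 218, 300]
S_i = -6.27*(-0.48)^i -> [-6.27, 3.01, -1.44, 0.69, -0.33]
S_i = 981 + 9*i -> [981, 990, 999, 1008, 1017]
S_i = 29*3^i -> [29, 87, 261, 783, 2349]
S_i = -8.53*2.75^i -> [-8.53, -23.46, -64.51, -177.4, -487.84]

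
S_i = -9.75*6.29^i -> [-9.75, -61.33, -385.75, -2426.37, -15261.85]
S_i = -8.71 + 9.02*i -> [-8.71, 0.31, 9.33, 18.35, 27.37]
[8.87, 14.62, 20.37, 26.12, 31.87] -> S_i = 8.87 + 5.75*i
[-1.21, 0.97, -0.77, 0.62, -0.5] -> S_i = -1.21*(-0.80)^i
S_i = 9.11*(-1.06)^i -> [9.11, -9.66, 10.24, -10.85, 11.5]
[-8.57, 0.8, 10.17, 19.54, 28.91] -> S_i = -8.57 + 9.37*i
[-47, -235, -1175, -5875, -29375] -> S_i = -47*5^i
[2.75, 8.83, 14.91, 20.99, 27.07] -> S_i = 2.75 + 6.08*i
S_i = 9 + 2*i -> [9, 11, 13, 15, 17]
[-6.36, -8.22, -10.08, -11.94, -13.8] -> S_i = -6.36 + -1.86*i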